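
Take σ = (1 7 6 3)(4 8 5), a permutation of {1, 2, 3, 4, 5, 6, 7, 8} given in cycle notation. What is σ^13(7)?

6

7 lies in the 4-cycle (1 7 6 3).
Powers repeat with period 4 on this cycle, and 13 mod 4 = 1, so σ^13(7) = σ^1(7).
Stepping 1 place around the cycle: 7 → 6.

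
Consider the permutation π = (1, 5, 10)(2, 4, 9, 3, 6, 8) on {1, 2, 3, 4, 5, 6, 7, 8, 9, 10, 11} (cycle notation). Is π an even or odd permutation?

The cycle lengths are 6, 3, 1, 1.
A cycle is odd iff its length is even; π has 1 even-length cycle, so sgn(π) = (−1)^1 and π is odd.

odd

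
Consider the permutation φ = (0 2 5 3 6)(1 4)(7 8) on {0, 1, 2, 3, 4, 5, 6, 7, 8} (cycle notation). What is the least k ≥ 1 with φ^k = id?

The disjoint cycles have lengths 5, 2, 2.
Since disjoint cycles commute, ord(φ) = lcm(5, 2, 2) = 10.

10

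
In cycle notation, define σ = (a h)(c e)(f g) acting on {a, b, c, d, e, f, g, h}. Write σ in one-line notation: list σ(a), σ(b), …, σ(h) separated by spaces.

h b e d c g f a

Image by image: a↦h, b↦b, c↦e, d↦d, e↦c, f↦g, g↦f, h↦a.
So the one-line form is h b e d c g f a.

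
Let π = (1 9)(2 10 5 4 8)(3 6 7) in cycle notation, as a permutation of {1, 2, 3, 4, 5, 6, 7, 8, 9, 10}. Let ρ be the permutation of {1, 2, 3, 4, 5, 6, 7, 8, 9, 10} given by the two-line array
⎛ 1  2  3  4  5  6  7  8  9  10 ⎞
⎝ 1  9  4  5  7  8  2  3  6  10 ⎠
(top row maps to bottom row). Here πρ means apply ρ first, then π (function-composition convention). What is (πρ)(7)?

First apply ρ: ρ(7) = 2, then π(2) = 10. Thus (πρ)(7) = 10.

10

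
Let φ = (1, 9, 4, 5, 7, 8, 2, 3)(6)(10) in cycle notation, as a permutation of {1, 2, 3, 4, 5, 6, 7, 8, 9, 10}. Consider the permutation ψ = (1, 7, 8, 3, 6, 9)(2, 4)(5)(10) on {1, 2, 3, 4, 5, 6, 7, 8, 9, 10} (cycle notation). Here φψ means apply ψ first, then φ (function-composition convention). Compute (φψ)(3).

6

First apply ψ: ψ(3) = 6, then φ(6) = 6. Thus (φψ)(3) = 6.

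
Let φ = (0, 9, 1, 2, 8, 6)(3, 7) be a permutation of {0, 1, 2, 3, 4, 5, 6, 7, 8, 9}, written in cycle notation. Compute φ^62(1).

8

1 lies in the 6-cycle (0, 9, 1, 2, 8, 6).
On a 6-cycle, φ^6 is the identity, so φ^62 = φ^2 there (62 ≡ 2 mod 6).
Stepping 2 places around the cycle: 1 → 2 → 8.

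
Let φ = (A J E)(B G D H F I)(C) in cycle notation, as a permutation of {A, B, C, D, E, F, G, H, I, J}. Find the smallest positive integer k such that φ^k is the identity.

The disjoint cycles have lengths 6, 3, 1.
Since disjoint cycles commute, ord(φ) = lcm(6, 3) = 6.

6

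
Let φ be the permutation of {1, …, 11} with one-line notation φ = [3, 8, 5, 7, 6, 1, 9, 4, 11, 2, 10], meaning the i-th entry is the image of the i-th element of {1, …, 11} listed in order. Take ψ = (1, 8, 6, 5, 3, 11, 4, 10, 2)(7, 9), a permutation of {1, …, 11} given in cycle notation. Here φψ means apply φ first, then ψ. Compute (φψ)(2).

First apply φ: φ(2) = 8, then ψ(8) = 6. Thus (φψ)(2) = 6.

6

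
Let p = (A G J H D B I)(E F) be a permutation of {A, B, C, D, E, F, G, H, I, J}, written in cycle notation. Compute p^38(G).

D

G lies in the 7-cycle (A G J H D B I).
Powers repeat with period 7 on this cycle, and 38 mod 7 = 3, so p^38(G) = p^3(G).
Stepping 3 places around the cycle: G → J → H → D.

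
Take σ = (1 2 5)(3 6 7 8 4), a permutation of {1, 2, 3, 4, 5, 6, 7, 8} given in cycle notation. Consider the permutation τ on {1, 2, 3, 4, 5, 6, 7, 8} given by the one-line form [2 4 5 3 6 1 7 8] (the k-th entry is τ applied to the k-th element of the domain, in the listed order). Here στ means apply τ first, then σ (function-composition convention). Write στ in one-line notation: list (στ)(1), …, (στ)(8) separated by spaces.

5 3 1 6 7 2 8 4

Chase each element through τ then σ: 1 → 2 → 5; 2 → 4 → 3; 3 → 5 → 1; 4 → 3 → 6; 5 → 6 → 7; 6 → 1 → 2; 7 → 7 → 8; 8 → 8 → 4.
Collecting the images, στ = [5 3 1 6 7 2 8 4].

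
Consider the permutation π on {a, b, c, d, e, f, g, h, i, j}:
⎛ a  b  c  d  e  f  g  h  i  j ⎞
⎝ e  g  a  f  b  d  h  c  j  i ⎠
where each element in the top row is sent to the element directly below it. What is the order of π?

6

The disjoint-cycle form of π has cycle lengths 6, 2, 2.
Since disjoint cycles commute, ord(π) = lcm(6, 2, 2) = 6.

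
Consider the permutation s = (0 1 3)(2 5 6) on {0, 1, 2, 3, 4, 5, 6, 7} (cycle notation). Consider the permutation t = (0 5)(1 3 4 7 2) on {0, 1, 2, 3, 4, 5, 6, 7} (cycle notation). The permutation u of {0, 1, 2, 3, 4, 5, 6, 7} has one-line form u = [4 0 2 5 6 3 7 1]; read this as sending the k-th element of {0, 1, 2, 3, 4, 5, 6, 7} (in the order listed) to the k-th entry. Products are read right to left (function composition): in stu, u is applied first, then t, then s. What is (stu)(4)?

Chase 4: u(4) = 6; t(6) = 6; s(6) = 2. Hence (stu)(4) = 2.

2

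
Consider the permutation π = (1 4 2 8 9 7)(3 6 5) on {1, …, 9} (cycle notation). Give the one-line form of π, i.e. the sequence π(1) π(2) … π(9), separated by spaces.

4 8 6 2 3 5 1 9 7

Image by image: 1↦4, 2↦8, 3↦6, 4↦2, 5↦3, 6↦5, 7↦1, 8↦9, 9↦7.
Listing these in domain order gives 4 8 6 2 3 5 1 9 7.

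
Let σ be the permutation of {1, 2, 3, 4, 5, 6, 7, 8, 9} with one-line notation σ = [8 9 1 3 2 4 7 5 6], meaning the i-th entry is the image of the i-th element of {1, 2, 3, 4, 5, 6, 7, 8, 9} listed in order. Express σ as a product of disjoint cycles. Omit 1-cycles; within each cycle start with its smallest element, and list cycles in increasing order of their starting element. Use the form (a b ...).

(1 8 5 2 9 6 4 3)

Iterating σ from 1 gives 1 → 8 → 5 → 2 → 9 → 6 → 4 → 3 → 1; that is the 8-cycle (1 8 5 2 9 6 4 3).
Continuing from each remaining unvisited element yields (1 8 5 2 9 6 4 3).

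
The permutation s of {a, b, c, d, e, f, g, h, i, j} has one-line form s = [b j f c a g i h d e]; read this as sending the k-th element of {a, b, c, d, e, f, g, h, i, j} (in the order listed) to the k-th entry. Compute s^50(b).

Tracing b → j → … returns to b after 4 steps, so b lies in a 4-cycle (a b j e).
Since the cycle has length 4, s^50 acts on it the same as s^2 (50 mod 4 = 2).
Stepping 2 places around the cycle: b → j → e.

e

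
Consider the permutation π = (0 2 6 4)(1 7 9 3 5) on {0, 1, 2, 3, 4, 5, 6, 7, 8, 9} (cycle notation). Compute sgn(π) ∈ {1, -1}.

The cycle lengths are 5, 4, 1.
A cycle is odd iff its length is even; π has 1 even-length cycle, so sgn(π) = (−1)^1 and π is odd.

-1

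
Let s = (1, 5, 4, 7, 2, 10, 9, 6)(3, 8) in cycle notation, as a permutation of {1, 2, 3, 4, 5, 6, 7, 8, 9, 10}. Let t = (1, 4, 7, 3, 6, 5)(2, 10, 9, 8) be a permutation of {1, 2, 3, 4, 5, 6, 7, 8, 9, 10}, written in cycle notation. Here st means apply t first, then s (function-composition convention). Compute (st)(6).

t(6) = 5, then s(5) = 4; composing gives (st)(6) = 4.

4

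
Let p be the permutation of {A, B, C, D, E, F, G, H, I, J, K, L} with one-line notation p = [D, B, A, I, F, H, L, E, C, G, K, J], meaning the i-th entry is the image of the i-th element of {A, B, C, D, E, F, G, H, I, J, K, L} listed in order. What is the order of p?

12

Decomposing into disjoint cycles gives cycle lengths 4, 3, 3, 1, 1.
Since disjoint cycles commute, ord(p) = lcm(4, 3, 3) = 12.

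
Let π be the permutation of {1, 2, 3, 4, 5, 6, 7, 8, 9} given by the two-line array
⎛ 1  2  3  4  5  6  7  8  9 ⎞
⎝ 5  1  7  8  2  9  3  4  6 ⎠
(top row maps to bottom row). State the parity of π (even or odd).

In disjoint-cycle form the cycle lengths are 3, 2, 2, 2.
A cycle is odd iff its length is even; π has 3 even-length cycles, so sgn(π) = (−1)^3 and π is odd.

odd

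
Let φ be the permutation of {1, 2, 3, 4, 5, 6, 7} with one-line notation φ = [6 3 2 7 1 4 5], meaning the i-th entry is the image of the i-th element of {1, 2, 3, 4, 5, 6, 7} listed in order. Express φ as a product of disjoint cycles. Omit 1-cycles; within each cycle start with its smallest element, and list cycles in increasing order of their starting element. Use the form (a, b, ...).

Iterating φ from 1 gives 1 → 6 → 4 → 7 → 5 → 1; that is the 5-cycle (1, 6, 4, 7, 5).
Repeating from the next unused element and collecting all non-trivial cycles gives (1, 6, 4, 7, 5)(2, 3).

(1, 6, 4, 7, 5)(2, 3)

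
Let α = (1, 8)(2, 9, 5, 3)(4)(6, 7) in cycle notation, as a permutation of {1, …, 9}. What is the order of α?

4

The disjoint cycles have lengths 4, 2, 2, 1.
The order of α is the least common multiple of its cycle lengths: lcm(4, 2, 2) = 4.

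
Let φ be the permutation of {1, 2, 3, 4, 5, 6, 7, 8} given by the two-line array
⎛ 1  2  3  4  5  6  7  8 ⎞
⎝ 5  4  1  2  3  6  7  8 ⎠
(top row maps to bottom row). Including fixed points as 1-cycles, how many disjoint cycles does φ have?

5

The cycle decomposition is (1 5 3)(2 4)(6)(7)(8), which has 5 cycles (counting 1-cycles).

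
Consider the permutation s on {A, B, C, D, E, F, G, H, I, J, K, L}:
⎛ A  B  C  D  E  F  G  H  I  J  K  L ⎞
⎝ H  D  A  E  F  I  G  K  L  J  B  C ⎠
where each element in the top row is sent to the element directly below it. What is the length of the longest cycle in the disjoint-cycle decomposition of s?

10

Decomposing into disjoint cycles gives (A, H, K, B, D, E, F, I, L, C); the longest has length 10.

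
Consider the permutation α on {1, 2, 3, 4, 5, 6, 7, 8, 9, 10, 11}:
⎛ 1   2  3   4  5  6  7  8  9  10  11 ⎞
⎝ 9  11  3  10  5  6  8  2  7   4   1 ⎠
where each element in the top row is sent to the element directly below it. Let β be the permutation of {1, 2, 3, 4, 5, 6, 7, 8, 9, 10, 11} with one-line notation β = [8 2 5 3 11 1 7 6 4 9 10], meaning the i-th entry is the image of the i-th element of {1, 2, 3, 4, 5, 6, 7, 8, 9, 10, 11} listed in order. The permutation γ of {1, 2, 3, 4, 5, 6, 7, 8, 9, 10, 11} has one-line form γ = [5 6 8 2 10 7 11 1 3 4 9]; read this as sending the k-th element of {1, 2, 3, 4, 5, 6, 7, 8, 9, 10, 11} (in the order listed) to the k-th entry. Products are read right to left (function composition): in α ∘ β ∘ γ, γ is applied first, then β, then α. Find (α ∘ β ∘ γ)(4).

11

Chase 4: γ(4) = 2; β(2) = 2; α(2) = 11. Hence (α ∘ β ∘ γ)(4) = 11.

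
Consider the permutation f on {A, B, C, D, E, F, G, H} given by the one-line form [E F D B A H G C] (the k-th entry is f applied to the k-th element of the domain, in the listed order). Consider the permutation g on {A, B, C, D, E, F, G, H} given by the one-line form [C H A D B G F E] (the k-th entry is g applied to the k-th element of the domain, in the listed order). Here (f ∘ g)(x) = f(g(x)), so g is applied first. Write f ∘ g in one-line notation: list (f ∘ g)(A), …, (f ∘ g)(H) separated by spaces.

D C E B F G H A

(f ∘ g)(x) = f(g(x)). Computing each image: f(g(A)) = f(C) = D, f(g(B)) = f(H) = C, f(g(C)) = f(A) = E, f(g(D)) = f(D) = B, f(g(E)) = f(B) = F, f(g(F)) = f(G) = G, f(g(G)) = f(F) = H, f(g(H)) = f(E) = A.
Hence f ∘ g = [D C E B F G H A].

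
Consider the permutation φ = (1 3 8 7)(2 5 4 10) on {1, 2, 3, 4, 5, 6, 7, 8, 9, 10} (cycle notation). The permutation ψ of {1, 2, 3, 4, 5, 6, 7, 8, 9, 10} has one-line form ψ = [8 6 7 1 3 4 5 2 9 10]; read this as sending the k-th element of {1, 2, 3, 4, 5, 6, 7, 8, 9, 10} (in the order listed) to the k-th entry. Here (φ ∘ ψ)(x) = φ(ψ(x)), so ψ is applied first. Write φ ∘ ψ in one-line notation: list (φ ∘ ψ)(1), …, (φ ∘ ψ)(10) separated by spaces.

(φ ∘ ψ)(x) = φ(ψ(x)). Computing each image: φ(ψ(1)) = φ(8) = 7, φ(ψ(2)) = φ(6) = 6, φ(ψ(3)) = φ(7) = 1, φ(ψ(4)) = φ(1) = 3, φ(ψ(5)) = φ(3) = 8, φ(ψ(6)) = φ(4) = 10, φ(ψ(7)) = φ(5) = 4, φ(ψ(8)) = φ(2) = 5, φ(ψ(9)) = φ(9) = 9, φ(ψ(10)) = φ(10) = 2.
Hence φ ∘ ψ = [7 6 1 3 8 10 4 5 9 2].

7 6 1 3 8 10 4 5 9 2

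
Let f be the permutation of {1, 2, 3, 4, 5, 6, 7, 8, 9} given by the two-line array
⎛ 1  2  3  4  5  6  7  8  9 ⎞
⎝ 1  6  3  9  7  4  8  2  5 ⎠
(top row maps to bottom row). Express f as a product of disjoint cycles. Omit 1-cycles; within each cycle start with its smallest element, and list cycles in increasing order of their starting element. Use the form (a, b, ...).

Iterating f from 2 gives 2 → 6 → 4 → 9 → 5 → 7 → 8 → 2; that is the 7-cycle (2, 6, 4, 9, 5, 7, 8).
Repeating from the next unused element and collecting all non-trivial cycles gives (2, 6, 4, 9, 5, 7, 8).

(2, 6, 4, 9, 5, 7, 8)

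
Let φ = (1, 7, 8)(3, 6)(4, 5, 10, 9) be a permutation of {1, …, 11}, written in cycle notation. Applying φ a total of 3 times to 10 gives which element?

10 lies in the 4-cycle (4, 5, 10, 9).
Advancing 3 steps from 10: 10 → 9 → 4 → 5.

5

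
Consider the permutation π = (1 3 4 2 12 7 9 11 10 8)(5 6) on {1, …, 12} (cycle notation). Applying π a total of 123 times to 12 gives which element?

12 lies in the 10-cycle (1 3 4 2 12 7 9 11 10 8).
Powers repeat with period 10 on this cycle, and 123 mod 10 = 3, so π^123(12) = π^3(12).
Stepping 3 places around the cycle: 12 → 7 → 9 → 11.

11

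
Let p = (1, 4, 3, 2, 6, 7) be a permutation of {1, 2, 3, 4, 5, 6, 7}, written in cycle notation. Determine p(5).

5 does not appear in any cycle of p, so it is a fixed point: p(5) = 5.

5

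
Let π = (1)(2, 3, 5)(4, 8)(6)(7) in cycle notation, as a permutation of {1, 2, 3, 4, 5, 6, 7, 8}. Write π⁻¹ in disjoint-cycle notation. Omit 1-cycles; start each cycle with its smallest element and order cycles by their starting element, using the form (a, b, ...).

(2, 5, 3)(4, 8)

The inverse reverses each cycle.
After reversing and putting each cycle's least element first, π⁻¹ = (2, 5, 3)(4, 8).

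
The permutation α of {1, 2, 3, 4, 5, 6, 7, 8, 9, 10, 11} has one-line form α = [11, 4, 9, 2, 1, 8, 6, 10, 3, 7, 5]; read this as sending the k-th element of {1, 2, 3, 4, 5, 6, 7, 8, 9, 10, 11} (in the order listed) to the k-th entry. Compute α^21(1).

1

Tracing 1 → 11 → … returns to 1 after 3 steps, so 1 lies in a 3-cycle (1, 11, 5).
Since the cycle has length 3, α^21 acts on it the same as α^0 (21 mod 3 = 0).
So α^21(1) = 1.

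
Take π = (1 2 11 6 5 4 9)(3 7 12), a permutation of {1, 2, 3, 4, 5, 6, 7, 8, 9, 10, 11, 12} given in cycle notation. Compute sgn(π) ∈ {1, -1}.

1

The cycle lengths are 7, 3, 1, 1.
A cycle is odd iff its length is even; π has 0 even-length cycles, so sgn(π) = (−1)^0 and π is even.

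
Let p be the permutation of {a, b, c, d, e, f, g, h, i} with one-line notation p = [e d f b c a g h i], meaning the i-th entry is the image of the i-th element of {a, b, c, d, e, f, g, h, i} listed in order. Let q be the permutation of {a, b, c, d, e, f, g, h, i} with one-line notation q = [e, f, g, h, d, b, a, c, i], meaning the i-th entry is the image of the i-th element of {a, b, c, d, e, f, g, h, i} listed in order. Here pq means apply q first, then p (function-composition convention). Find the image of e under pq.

(pq)(e) = p(q(e)). q(e) = d, then p(d) = b. So (pq)(e) = b.

b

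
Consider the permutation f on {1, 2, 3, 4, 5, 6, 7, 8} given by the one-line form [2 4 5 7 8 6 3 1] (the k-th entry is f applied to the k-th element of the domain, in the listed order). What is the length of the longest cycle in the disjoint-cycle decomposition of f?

Decomposing into disjoint cycles gives (1, 2, 4, 7, 3, 5, 8); the longest has length 7.

7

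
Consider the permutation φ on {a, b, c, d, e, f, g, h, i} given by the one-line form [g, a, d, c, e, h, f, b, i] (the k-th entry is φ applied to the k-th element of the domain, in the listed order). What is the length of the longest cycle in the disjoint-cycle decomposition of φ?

Decomposing into disjoint cycles gives (a, g, f, h, b)(c, d); the longest has length 5.

5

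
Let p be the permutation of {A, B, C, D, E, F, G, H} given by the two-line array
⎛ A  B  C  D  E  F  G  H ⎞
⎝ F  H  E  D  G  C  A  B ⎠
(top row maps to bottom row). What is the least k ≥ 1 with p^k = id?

The disjoint-cycle form of p has cycle lengths 5, 2, 1.
Since disjoint cycles commute, ord(p) = lcm(5, 2) = 10.

10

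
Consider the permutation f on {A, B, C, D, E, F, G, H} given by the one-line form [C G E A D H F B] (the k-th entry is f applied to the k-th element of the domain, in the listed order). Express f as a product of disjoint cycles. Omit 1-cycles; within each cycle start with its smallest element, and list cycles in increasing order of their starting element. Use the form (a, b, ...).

(A, C, E, D)(B, G, F, H)

From A: A → C → E → D → A, closing the cycle (A, C, E, D).
Repeating from the next unused element and collecting all non-trivial cycles gives (A, C, E, D)(B, G, F, H).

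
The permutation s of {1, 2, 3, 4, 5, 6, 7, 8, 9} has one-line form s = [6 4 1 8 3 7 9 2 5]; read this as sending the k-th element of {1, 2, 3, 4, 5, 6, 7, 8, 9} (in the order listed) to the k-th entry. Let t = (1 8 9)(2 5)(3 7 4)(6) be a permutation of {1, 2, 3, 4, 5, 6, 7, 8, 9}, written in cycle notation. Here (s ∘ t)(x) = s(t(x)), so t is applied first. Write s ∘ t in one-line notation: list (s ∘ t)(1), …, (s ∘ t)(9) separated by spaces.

2 3 9 1 4 7 8 5 6

Chase each element through t then s: 1 → 8 → 2; 2 → 5 → 3; 3 → 7 → 9; 4 → 3 → 1; 5 → 2 → 4; 6 → 6 → 7; 7 → 4 → 8; 8 → 9 → 5; 9 → 1 → 6.
So s ∘ t in one-line form is 2 3 9 1 4 7 8 5 6.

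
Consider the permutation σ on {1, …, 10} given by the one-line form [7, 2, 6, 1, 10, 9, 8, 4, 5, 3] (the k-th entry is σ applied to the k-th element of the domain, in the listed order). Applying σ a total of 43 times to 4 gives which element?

Tracing 4 → 1 → … returns to 4 after 4 steps, so 4 lies in a 4-cycle (1, 7, 8, 4).
Powers repeat with period 4 on this cycle, and 43 mod 4 = 3, so σ^43(4) = σ^3(4).
Stepping 3 places around the cycle: 4 → 1 → 7 → 8.

8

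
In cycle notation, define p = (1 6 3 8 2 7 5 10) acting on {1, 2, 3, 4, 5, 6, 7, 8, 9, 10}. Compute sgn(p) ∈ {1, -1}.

The cycle lengths are 8, 1, 1.
A cycle of length ℓ contributes ℓ−1 transpositions, so p is a product of 7 transpositions — odd.

-1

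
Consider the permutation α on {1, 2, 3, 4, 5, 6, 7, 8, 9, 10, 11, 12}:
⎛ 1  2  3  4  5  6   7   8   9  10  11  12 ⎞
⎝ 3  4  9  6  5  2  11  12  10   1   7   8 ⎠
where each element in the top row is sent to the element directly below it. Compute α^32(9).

Tracing 9 → 10 → … returns to 9 after 4 steps, so 9 lies in a 4-cycle (1 3 9 10).
Powers repeat with period 4 on this cycle, and 32 mod 4 = 0, so α^32(9) = α^0(9).
So α^32(9) = 9.

9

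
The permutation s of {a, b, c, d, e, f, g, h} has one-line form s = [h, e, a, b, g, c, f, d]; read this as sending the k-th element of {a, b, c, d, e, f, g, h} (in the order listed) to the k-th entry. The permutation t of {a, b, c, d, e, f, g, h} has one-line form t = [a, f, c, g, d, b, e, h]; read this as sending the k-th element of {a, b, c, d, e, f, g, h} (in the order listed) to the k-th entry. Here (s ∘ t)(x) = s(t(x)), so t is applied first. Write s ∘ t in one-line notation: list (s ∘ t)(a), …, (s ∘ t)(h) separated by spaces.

For each element, apply t then s: a → a → h; b → f → c; c → c → a; d → g → f; e → d → b; f → b → e; g → e → g; h → h → d.
Collecting the images, s ∘ t = [h c a f b e g d].

h c a f b e g d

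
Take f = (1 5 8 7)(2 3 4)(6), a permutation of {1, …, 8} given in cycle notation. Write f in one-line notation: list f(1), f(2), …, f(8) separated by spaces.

5 3 4 2 8 6 1 7

Reading each image from the cycles: 1↦5, 2↦3, 3↦4, 4↦2, 5↦8, 6↦6, 7↦1, 8↦7.
Listing these in domain order gives 5 3 4 2 8 6 1 7.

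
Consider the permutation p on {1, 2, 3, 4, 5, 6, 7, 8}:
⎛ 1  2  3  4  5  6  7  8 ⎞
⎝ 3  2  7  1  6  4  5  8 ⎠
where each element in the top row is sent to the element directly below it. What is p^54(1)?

Tracing 1 → 3 → … returns to 1 after 6 steps, so 1 lies in a 6-cycle (1, 3, 7, 5, 6, 4).
Powers repeat with period 6 on this cycle, and 54 mod 6 = 0, so p^54(1) = p^0(1).
So p^54(1) = 1.

1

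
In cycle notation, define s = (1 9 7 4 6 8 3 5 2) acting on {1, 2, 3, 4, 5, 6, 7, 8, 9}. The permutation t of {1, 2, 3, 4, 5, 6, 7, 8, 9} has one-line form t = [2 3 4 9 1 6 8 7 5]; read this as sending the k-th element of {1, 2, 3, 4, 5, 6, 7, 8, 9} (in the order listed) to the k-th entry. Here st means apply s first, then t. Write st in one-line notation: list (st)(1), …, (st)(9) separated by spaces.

5 2 1 6 3 7 9 4 8

For each element, apply s then t: 1 → 9 → 5; 2 → 1 → 2; 3 → 5 → 1; 4 → 6 → 6; 5 → 2 → 3; 6 → 8 → 7; 7 → 4 → 9; 8 → 3 → 4; 9 → 7 → 8.
So st in one-line form is 5 2 1 6 3 7 9 4 8.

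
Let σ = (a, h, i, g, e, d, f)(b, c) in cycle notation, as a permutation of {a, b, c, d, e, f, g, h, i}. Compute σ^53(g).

a

g lies in the 7-cycle (a, h, i, g, e, d, f).
Since the cycle has length 7, σ^53 acts on it the same as σ^4 (53 mod 7 = 4).
Stepping 4 places around the cycle: g → e → d → f → a.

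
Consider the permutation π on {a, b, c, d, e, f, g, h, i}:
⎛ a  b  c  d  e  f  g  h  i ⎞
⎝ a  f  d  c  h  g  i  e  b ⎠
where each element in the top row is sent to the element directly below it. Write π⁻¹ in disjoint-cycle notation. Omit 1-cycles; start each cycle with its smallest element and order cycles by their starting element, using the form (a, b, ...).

First write π in disjoint cycles: (b, f, g, i)(c, d)(e, h).
The inverse reverses every cycle; in canonical form, π⁻¹ = (b, i, g, f)(c, d)(e, h).

(b, i, g, f)(c, d)(e, h)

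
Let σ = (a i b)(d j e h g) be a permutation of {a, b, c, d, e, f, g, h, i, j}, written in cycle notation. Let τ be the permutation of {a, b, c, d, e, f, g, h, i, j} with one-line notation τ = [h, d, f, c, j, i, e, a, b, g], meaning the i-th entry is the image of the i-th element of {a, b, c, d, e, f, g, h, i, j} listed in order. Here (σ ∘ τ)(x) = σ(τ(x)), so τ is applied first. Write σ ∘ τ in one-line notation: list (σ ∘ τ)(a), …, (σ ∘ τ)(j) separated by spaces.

For each element, apply τ then σ: a → h → g; b → d → j; c → f → f; d → c → c; e → j → e; f → i → b; g → e → h; h → a → i; i → b → a; j → g → d.
Collecting the images, σ ∘ τ = [g j f c e b h i a d].

g j f c e b h i a d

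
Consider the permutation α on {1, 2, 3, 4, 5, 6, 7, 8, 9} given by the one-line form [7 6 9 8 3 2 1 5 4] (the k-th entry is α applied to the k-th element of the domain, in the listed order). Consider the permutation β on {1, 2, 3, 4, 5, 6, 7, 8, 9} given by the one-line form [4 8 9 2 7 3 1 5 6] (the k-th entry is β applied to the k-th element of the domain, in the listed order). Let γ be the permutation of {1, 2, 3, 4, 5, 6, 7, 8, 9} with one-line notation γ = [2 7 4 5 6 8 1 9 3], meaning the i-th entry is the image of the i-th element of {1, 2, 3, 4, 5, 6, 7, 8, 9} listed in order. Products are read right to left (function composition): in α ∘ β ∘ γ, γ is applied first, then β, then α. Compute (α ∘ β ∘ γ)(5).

Apply the permutations in order: γ(5) = 6, then β(6) = 3, then α(3) = 9. So (α ∘ β ∘ γ)(5) = 9.

9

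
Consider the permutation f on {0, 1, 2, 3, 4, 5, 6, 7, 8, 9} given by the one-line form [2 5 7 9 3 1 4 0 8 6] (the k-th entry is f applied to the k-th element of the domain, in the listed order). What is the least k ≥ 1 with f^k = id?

The disjoint-cycle form of f has cycle lengths 4, 3, 2, 1.
The order is lcm(4, 3, 2) = 12.

12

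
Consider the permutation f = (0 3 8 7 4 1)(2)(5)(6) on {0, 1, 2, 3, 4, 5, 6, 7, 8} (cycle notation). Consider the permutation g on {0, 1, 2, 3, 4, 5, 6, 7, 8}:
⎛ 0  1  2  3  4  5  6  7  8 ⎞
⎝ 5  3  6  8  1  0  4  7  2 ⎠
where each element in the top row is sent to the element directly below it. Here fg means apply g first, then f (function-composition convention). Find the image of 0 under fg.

5

g(0) = 5, then f(5) = 5; composing gives (fg)(0) = 5.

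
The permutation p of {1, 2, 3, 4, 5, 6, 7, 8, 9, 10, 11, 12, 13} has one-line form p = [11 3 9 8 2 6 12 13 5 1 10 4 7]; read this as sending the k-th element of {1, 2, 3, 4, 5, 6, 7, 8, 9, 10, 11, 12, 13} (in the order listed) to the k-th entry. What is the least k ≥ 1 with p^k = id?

Writing p as disjoint cycles, the cycle lengths are 5, 4, 3, 1.
The order of p is the least common multiple of its cycle lengths: lcm(5, 4, 3) = 60.

60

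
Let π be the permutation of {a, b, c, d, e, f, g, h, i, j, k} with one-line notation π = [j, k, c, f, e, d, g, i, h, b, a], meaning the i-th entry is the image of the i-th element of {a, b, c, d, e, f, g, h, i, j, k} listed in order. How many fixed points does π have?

The fixed points (elements with π(x) = x) are {c, e, g}, so there are 3.

3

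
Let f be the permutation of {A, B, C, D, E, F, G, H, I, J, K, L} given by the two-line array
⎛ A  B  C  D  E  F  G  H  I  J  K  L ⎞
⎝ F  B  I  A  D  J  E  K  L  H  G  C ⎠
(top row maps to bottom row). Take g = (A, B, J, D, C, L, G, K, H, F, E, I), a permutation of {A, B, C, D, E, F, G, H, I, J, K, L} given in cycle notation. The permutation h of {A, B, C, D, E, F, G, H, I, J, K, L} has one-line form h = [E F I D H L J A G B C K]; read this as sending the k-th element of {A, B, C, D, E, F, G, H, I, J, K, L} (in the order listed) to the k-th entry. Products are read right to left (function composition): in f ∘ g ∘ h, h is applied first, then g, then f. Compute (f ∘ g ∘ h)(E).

J

Chase E: h(E) = H; g(H) = F; f(F) = J. Hence (f ∘ g ∘ h)(E) = J.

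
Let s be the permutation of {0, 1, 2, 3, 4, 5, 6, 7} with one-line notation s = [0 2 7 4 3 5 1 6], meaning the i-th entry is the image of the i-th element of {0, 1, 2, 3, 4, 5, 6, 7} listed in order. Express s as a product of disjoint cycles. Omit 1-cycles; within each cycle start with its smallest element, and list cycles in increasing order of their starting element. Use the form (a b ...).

From 1: 1 → 2 → 7 → 6 → 1, closing the cycle (1 2 7 6).
Continuing from each remaining unvisited element yields (1 2 7 6)(3 4).

(1 2 7 6)(3 4)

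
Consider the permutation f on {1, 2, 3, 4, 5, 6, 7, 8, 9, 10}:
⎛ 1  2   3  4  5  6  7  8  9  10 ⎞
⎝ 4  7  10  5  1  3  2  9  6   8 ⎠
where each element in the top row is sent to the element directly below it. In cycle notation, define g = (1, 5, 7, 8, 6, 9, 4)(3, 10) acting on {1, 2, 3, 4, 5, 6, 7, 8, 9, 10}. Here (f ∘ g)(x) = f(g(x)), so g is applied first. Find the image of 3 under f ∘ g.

(f ∘ g)(3) = f(g(3)). g(3) = 10, then f(10) = 8. So (f ∘ g)(3) = 8.

8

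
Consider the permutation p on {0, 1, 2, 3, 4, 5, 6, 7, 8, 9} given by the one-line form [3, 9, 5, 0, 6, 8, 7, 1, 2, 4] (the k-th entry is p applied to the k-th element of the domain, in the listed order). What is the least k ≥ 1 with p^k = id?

The disjoint-cycle form of p has cycle lengths 5, 3, 2.
The order of p is the least common multiple of its cycle lengths: lcm(5, 3, 2) = 30.

30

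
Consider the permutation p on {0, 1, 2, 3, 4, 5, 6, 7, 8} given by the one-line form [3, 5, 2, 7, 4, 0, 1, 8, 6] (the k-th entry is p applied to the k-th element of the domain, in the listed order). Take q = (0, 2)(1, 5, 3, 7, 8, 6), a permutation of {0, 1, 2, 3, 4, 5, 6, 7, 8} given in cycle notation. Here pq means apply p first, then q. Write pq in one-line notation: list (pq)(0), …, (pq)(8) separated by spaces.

Chase each element through p then q: 0 → 3 → 7; 1 → 5 → 3; 2 → 2 → 0; 3 → 7 → 8; 4 → 4 → 4; 5 → 0 → 2; 6 → 1 → 5; 7 → 8 → 6; 8 → 6 → 1.
So pq in one-line form is 7 3 0 8 4 2 5 6 1.

7 3 0 8 4 2 5 6 1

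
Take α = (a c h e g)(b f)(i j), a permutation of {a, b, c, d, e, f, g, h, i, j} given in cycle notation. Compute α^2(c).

c lies in the 5-cycle (a c h e g).
Stepping 2 places around the cycle: c → h → e.

e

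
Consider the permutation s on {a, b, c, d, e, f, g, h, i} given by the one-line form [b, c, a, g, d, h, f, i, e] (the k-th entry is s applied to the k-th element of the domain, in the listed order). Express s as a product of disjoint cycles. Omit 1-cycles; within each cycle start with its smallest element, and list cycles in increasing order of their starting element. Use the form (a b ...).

(a b c)(d g f h i e)

From a: a → b → c → a, closing the cycle (a b c).
Continuing from each remaining unvisited element yields (a b c)(d g f h i e).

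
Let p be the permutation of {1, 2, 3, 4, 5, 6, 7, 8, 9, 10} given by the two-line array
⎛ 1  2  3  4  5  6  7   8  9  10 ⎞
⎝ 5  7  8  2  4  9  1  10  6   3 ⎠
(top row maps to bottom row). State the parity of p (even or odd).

In disjoint-cycle form the cycle lengths are 5, 3, 2.
A cycle of length ℓ contributes ℓ−1 transpositions, so p is a product of 4 + 2 + 1 = 7 transpositions — odd.

odd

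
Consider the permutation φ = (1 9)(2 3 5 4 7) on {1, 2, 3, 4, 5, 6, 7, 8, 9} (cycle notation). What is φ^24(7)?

4

7 lies in the 5-cycle (2 3 5 4 7).
Powers repeat with period 5 on this cycle, and 24 mod 5 = 4, so φ^24(7) = φ^4(7).
Stepping 4 places around the cycle: 7 → 2 → 3 → 5 → 4.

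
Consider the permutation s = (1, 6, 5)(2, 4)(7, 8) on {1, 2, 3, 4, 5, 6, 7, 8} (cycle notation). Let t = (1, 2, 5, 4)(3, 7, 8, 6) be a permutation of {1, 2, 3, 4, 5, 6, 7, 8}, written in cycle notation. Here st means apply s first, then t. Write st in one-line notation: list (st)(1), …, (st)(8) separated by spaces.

(st)(x) = t(s(x)). Computing each image: t(s(1)) = t(6) = 3, t(s(2)) = t(4) = 1, t(s(3)) = t(3) = 7, t(s(4)) = t(2) = 5, t(s(5)) = t(1) = 2, t(s(6)) = t(5) = 4, t(s(7)) = t(8) = 6, t(s(8)) = t(7) = 8.
Hence st = [3 1 7 5 2 4 6 8].

3 1 7 5 2 4 6 8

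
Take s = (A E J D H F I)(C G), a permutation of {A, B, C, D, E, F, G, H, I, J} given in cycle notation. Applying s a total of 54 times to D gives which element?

D lies in the 7-cycle (A E J D H F I).
Since the cycle has length 7, s^54 acts on it the same as s^5 (54 mod 7 = 5).
Stepping 5 places around the cycle: D → H → F → I → A → E.

E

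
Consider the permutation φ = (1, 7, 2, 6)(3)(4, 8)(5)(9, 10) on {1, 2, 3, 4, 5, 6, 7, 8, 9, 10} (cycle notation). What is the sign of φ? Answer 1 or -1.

-1

The cycle lengths are 4, 2, 2, 1, 1.
A cycle of length ℓ contributes ℓ−1 transpositions, so φ is a product of 3 + 1 + 1 = 5 transpositions — odd.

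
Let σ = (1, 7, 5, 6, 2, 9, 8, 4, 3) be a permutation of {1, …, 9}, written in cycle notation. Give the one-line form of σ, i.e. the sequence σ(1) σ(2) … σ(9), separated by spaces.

7 9 1 3 6 2 5 4 8

Each element maps to the next entry in its cycle (wrapping to the front): 1→7, 2→9, 3→1, 4→3, 5→6, 6→2, 7→5, 8→4, 9→8.
So the one-line form is 7 9 1 3 6 2 5 4 8.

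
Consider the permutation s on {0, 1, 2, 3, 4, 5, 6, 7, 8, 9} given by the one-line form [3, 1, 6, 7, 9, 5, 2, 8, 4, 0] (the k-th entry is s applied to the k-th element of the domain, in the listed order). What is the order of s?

6

Writing s as disjoint cycles, the cycle lengths are 6, 2, 1, 1.
Since disjoint cycles commute, ord(s) = lcm(6, 2) = 6.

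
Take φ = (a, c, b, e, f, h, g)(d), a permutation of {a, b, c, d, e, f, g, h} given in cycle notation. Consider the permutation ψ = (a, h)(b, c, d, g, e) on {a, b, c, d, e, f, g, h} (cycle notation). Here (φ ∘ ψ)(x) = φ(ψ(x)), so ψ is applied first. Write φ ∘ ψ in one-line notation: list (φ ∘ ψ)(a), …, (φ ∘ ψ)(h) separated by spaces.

(φ ∘ ψ)(x) = φ(ψ(x)). Computing each image: φ(ψ(a)) = φ(h) = g, φ(ψ(b)) = φ(c) = b, φ(ψ(c)) = φ(d) = d, φ(ψ(d)) = φ(g) = a, φ(ψ(e)) = φ(b) = e, φ(ψ(f)) = φ(f) = h, φ(ψ(g)) = φ(e) = f, φ(ψ(h)) = φ(a) = c.
Hence φ ∘ ψ = [g b d a e h f c].

g b d a e h f c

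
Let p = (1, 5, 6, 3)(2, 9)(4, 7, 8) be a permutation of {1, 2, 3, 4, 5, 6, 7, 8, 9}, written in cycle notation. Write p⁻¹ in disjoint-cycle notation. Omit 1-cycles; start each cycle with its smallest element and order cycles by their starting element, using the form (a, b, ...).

The inverse reverses each cycle.
Reversing each cycle of p and rotating so the smallest element leads gives (1, 3, 6, 5)(2, 9)(4, 8, 7).

(1, 3, 6, 5)(2, 9)(4, 8, 7)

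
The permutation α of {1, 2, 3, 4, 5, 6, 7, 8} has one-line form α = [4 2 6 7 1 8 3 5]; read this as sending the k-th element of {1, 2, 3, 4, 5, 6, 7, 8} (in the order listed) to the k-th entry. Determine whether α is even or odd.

even

In disjoint-cycle form the cycle lengths are 7, 1.
A cycle is odd iff its length is even; α has 0 even-length cycles, so sgn(α) = (−1)^0 and α is even.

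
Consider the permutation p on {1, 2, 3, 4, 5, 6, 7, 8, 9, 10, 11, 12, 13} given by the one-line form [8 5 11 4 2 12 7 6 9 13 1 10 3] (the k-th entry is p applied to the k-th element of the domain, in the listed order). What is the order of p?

8

Decomposing into disjoint cycles gives cycle lengths 8, 2, 1, 1, 1.
Since disjoint cycles commute, ord(p) = lcm(8, 2) = 8.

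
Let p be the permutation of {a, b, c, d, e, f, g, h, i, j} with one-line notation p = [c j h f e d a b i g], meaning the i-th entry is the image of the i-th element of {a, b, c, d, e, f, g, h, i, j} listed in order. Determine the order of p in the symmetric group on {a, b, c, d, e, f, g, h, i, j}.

6

The disjoint-cycle form of p has cycle lengths 6, 2, 1, 1.
The order of p is the least common multiple of its cycle lengths: lcm(6, 2) = 6.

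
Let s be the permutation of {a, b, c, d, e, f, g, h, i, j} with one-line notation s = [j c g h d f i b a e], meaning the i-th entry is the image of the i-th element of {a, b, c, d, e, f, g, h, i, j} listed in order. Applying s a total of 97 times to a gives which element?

Tracing a → j → … returns to a after 9 steps, so a lies in a 9-cycle (a j e d h b c g i).
Since the cycle has length 9, s^97 acts on it the same as s^7 (97 mod 9 = 7).
Advancing 7 steps from a: a → j → e → d → h → b → c → g.

g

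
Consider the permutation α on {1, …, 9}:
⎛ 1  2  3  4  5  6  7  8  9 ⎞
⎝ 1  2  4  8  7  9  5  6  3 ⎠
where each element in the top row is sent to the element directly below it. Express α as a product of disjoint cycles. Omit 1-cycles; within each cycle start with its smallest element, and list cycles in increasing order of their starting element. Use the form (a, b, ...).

(3, 4, 8, 6, 9)(5, 7)

From 3: 3 → 4 → 8 → 6 → 9 → 3, closing the cycle (3, 4, 8, 6, 9).
Repeating from the next unused element and collecting all non-trivial cycles gives (3, 4, 8, 6, 9)(5, 7).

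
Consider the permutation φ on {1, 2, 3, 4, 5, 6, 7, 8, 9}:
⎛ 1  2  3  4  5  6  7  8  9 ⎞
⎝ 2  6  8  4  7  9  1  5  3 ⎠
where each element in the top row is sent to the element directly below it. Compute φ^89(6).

9

Tracing 6 → 9 → … returns to 6 after 8 steps, so 6 lies in an 8-cycle (1 2 6 9 3 8 5 7).
Since the cycle has length 8, φ^89 acts on it the same as φ^1 (89 mod 8 = 1).
Advancing 1 step from 6: 6 → 9.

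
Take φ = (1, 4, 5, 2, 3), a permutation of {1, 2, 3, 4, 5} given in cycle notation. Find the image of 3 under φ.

1

Within (1, 4, 5, 2, 3), 3 ↦ 1.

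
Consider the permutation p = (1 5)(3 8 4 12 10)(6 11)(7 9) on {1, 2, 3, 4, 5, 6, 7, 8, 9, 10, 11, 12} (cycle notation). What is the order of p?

10

The disjoint cycles have lengths 5, 2, 2, 2, 1.
The order is lcm(5, 2, 2, 2) = 10.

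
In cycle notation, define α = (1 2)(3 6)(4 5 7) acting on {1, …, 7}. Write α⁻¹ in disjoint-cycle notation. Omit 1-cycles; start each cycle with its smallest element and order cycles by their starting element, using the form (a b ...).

(1 2)(3 6)(4 7 5)

The inverse reverses each cycle.
Reversing each cycle of α and rotating so the smallest element leads gives (1 2)(3 6)(4 7 5).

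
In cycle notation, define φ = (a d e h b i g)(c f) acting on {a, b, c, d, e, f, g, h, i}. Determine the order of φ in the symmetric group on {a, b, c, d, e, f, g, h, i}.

The disjoint cycles have lengths 7, 2.
Since disjoint cycles commute, ord(φ) = lcm(7, 2) = 14.

14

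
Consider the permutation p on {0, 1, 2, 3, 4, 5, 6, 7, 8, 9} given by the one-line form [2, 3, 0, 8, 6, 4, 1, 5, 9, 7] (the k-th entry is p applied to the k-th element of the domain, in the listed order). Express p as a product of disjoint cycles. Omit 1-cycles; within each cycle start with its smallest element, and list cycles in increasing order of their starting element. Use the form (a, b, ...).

From 0: 0 → 2 → 0, closing the cycle (0, 2).
Repeating from the next unused element and collecting all non-trivial cycles gives (0, 2)(1, 3, 8, 9, 7, 5, 4, 6).

(0, 2)(1, 3, 8, 9, 7, 5, 4, 6)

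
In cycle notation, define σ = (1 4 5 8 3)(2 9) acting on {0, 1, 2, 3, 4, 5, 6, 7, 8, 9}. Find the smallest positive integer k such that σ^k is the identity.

10

The cycle type of σ is (5, 2, 1, 1, 1).
The order is lcm(5, 2) = 10.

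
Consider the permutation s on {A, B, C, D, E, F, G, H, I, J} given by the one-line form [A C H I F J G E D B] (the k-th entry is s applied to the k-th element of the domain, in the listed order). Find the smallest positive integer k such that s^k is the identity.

Decomposing into disjoint cycles gives cycle lengths 6, 2, 1, 1.
The order of s is the least common multiple of its cycle lengths: lcm(6, 2) = 6.

6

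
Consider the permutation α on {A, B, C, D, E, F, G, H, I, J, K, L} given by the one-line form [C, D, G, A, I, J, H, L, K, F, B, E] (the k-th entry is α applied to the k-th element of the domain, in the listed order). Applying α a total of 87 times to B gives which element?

E

Tracing B → D → … returns to B after 10 steps, so B lies in a 10-cycle (A, C, G, H, L, E, I, K, B, D).
Powers repeat with period 10 on this cycle, and 87 mod 10 = 7, so α^87(B) = α^7(B).
Stepping 7 places around the cycle: B → D → A → C → G → H → L → E.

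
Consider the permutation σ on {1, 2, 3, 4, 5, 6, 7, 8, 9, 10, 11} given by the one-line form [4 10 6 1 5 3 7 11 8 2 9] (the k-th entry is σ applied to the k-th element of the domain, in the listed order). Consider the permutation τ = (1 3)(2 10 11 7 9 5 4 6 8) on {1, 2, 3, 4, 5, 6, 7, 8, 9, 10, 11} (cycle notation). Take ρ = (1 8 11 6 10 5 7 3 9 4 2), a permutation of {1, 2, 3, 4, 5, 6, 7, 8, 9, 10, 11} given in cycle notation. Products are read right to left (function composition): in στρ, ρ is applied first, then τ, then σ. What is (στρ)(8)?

7

Apply the permutations in order: ρ(8) = 11, then τ(11) = 7, then σ(7) = 7. So (στρ)(8) = 7.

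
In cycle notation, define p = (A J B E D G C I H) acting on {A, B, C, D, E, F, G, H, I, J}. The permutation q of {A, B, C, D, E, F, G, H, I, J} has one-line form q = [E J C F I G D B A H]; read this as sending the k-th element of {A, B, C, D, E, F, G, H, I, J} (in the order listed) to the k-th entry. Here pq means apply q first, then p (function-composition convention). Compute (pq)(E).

H

(pq)(E) = p(q(E)). q(E) = I, then p(I) = H. So (pq)(E) = H.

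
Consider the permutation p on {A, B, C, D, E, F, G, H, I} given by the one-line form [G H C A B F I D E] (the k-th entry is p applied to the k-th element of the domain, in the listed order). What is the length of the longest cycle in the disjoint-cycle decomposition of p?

Decomposing into disjoint cycles gives (A G I E B H D); the longest has length 7.

7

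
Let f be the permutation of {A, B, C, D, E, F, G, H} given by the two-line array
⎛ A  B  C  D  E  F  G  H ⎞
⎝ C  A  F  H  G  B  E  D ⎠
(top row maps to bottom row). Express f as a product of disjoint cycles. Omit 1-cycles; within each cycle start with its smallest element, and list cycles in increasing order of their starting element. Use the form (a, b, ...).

From A: A → C → F → B → A, closing the cycle (A, C, F, B).
Repeating from the next unused element and collecting all non-trivial cycles gives (A, C, F, B)(D, H)(E, G).

(A, C, F, B)(D, H)(E, G)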